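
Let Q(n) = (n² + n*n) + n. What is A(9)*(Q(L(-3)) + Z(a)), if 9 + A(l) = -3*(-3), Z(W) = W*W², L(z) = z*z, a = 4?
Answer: 0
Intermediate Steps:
L(z) = z²
Z(W) = W³
Q(n) = n + 2*n² (Q(n) = (n² + n²) + n = 2*n² + n = n + 2*n²)
A(l) = 0 (A(l) = -9 - 3*(-3) = -9 + 9 = 0)
A(9)*(Q(L(-3)) + Z(a)) = 0*((-3)²*(1 + 2*(-3)²) + 4³) = 0*(9*(1 + 2*9) + 64) = 0*(9*(1 + 18) + 64) = 0*(9*19 + 64) = 0*(171 + 64) = 0*235 = 0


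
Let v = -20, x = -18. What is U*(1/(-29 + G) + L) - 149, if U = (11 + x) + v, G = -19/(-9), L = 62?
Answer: -440923/242 ≈ -1822.0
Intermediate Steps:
G = 19/9 (G = -19*(-1/9) = 19/9 ≈ 2.1111)
U = -27 (U = (11 - 18) - 20 = -7 - 20 = -27)
U*(1/(-29 + G) + L) - 149 = -27*(1/(-29 + 19/9) + 62) - 149 = -27*(1/(-242/9) + 62) - 149 = -27*(-9/242 + 62) - 149 = -27*14995/242 - 149 = -404865/242 - 149 = -440923/242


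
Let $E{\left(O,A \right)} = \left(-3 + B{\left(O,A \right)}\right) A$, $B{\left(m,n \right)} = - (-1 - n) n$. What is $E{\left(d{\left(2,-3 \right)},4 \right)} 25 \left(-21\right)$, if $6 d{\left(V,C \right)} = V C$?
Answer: $-35700$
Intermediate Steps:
$B{\left(m,n \right)} = n \left(1 + n\right)$ ($B{\left(m,n \right)} = \left(1 + n\right) n = n \left(1 + n\right)$)
$d{\left(V,C \right)} = \frac{C V}{6}$ ($d{\left(V,C \right)} = \frac{V C}{6} = \frac{C V}{6}$)
$E{\left(O,A \right)} = A \left(-3 + A \left(1 + A\right)\right)$ ($E{\left(O,A \right)} = \left(-3 + A \left(1 + A\right)\right) A = A \left(-3 + A \left(1 + A\right)\right)$)
$E{\left(d{\left(2,-3 \right)},4 \right)} 25 \left(-21\right) = 4 \left(-3 + 4 \left(1 + 4\right)\right) 25 \left(-21\right) = 4 \left(-3 + 4 \cdot 5\right) 25 \left(-21\right) = 4 \left(-3 + 20\right) 25 \left(-21\right) = 4 \cdot 17 \cdot 25 \left(-21\right) = 68 \cdot 25 \left(-21\right) = 1700 \left(-21\right) = -35700$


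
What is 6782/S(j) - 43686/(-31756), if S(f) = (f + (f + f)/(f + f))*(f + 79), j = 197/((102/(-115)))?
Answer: 8311200274647/5227135106798 ≈ 1.5900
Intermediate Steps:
j = -22655/102 (j = 197/((102*(-1/115))) = 197/(-102/115) = 197*(-115/102) = -22655/102 ≈ -222.11)
S(f) = (1 + f)*(79 + f) (S(f) = (f + (2*f)/((2*f)))*(79 + f) = (f + (2*f)*(1/(2*f)))*(79 + f) = (f + 1)*(79 + f) = (1 + f)*(79 + f))
6782/S(j) - 43686/(-31756) = 6782/(79 + (-22655/102)**2 + 80*(-22655/102)) - 43686/(-31756) = 6782/(79 + 513249025/10404 - 906200/51) - 43686*(-1/31756) = 6782/(329206141/10404) + 21843/15878 = 6782*(10404/329206141) + 21843/15878 = 70559928/329206141 + 21843/15878 = 8311200274647/5227135106798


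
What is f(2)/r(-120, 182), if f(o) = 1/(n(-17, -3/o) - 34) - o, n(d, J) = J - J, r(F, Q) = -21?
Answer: 23/238 ≈ 0.096639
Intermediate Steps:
n(d, J) = 0
f(o) = -1/34 - o (f(o) = 1/(0 - 34) - o = 1/(-34) - o = -1/34 - o)
f(2)/r(-120, 182) = (-1/34 - 1*2)/(-21) = (-1/34 - 2)*(-1/21) = -69/34*(-1/21) = 23/238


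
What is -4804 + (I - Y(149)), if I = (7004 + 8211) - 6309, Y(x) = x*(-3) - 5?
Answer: 4554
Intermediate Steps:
Y(x) = -5 - 3*x (Y(x) = -3*x - 5 = -5 - 3*x)
I = 8906 (I = 15215 - 6309 = 8906)
-4804 + (I - Y(149)) = -4804 + (8906 - (-5 - 3*149)) = -4804 + (8906 - (-5 - 447)) = -4804 + (8906 - 1*(-452)) = -4804 + (8906 + 452) = -4804 + 9358 = 4554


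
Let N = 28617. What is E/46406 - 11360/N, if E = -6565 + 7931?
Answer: -244040669/664000251 ≈ -0.36753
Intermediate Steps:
E = 1366
E/46406 - 11360/N = 1366/46406 - 11360/28617 = 1366*(1/46406) - 11360*1/28617 = 683/23203 - 11360/28617 = -244040669/664000251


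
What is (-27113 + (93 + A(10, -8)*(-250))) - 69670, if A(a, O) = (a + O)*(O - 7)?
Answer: -89190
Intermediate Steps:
A(a, O) = (-7 + O)*(O + a) (A(a, O) = (O + a)*(-7 + O) = (-7 + O)*(O + a))
(-27113 + (93 + A(10, -8)*(-250))) - 69670 = (-27113 + (93 + ((-8)² - 7*(-8) - 7*10 - 8*10)*(-250))) - 69670 = (-27113 + (93 + (64 + 56 - 70 - 80)*(-250))) - 69670 = (-27113 + (93 - 30*(-250))) - 69670 = (-27113 + (93 + 7500)) - 69670 = (-27113 + 7593) - 69670 = -19520 - 69670 = -89190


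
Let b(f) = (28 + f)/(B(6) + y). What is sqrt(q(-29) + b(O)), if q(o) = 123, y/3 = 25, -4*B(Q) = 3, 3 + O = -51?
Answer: sqrt(1202091)/99 ≈ 11.075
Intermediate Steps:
O = -54 (O = -3 - 51 = -54)
B(Q) = -3/4 (B(Q) = -1/4*3 = -3/4)
y = 75 (y = 3*25 = 75)
b(f) = 112/297 + 4*f/297 (b(f) = (28 + f)/(-3/4 + 75) = (28 + f)/(297/4) = (28 + f)*(4/297) = 112/297 + 4*f/297)
sqrt(q(-29) + b(O)) = sqrt(123 + (112/297 + (4/297)*(-54))) = sqrt(123 + (112/297 - 8/11)) = sqrt(123 - 104/297) = sqrt(36427/297) = sqrt(1202091)/99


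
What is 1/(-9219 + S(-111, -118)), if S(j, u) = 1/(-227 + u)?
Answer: -345/3180556 ≈ -0.00010847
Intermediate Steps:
1/(-9219 + S(-111, -118)) = 1/(-9219 + 1/(-227 - 118)) = 1/(-9219 + 1/(-345)) = 1/(-9219 - 1/345) = 1/(-3180556/345) = -345/3180556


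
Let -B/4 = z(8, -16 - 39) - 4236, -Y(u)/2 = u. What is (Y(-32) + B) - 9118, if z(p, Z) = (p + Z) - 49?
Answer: 8274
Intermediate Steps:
z(p, Z) = -49 + Z + p (z(p, Z) = (Z + p) - 49 = -49 + Z + p)
Y(u) = -2*u
B = 17328 (B = -4*((-49 + (-16 - 39) + 8) - 4236) = -4*((-49 - 55 + 8) - 4236) = -4*(-96 - 4236) = -4*(-4332) = 17328)
(Y(-32) + B) - 9118 = (-2*(-32) + 17328) - 9118 = (64 + 17328) - 9118 = 17392 - 9118 = 8274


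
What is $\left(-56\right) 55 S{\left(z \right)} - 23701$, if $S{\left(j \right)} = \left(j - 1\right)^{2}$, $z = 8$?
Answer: $-174621$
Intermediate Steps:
$S{\left(j \right)} = \left(-1 + j\right)^{2}$
$\left(-56\right) 55 S{\left(z \right)} - 23701 = \left(-56\right) 55 \left(-1 + 8\right)^{2} - 23701 = - 3080 \cdot 7^{2} - 23701 = \left(-3080\right) 49 - 23701 = -150920 - 23701 = -174621$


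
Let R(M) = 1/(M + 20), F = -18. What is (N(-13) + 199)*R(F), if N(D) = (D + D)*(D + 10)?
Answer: 277/2 ≈ 138.50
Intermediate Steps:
N(D) = 2*D*(10 + D) (N(D) = (2*D)*(10 + D) = 2*D*(10 + D))
R(M) = 1/(20 + M)
(N(-13) + 199)*R(F) = (2*(-13)*(10 - 13) + 199)/(20 - 18) = (2*(-13)*(-3) + 199)/2 = (78 + 199)*(1/2) = 277*(1/2) = 277/2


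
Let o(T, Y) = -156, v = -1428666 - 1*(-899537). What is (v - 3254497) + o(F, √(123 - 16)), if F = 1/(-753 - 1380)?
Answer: -3783782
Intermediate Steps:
F = -1/2133 (F = 1/(-2133) = -1/2133 ≈ -0.00046882)
v = -529129 (v = -1428666 + 899537 = -529129)
(v - 3254497) + o(F, √(123 - 16)) = (-529129 - 3254497) - 156 = -3783626 - 156 = -3783782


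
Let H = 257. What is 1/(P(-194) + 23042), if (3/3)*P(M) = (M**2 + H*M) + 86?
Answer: 1/10906 ≈ 9.1693e-5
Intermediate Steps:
P(M) = 86 + M**2 + 257*M (P(M) = (M**2 + 257*M) + 86 = 86 + M**2 + 257*M)
1/(P(-194) + 23042) = 1/((86 + (-194)**2 + 257*(-194)) + 23042) = 1/((86 + 37636 - 49858) + 23042) = 1/(-12136 + 23042) = 1/10906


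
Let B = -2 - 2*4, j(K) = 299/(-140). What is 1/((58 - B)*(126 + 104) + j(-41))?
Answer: 140/2189301 ≈ 6.3947e-5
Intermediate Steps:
j(K) = -299/140 (j(K) = 299*(-1/140) = -299/140)
B = -10 (B = -2 - 8 = -10)
1/((58 - B)*(126 + 104) + j(-41)) = 1/((58 - 1*(-10))*(126 + 104) - 299/140) = 1/((58 + 10)*230 - 299/140) = 1/(68*230 - 299/140) = 1/(15640 - 299/140) = 1/(2189301/140) = 140/2189301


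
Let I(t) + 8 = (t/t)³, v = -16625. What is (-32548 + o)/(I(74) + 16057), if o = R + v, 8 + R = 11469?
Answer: -18856/8025 ≈ -2.3497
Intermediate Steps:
R = 11461 (R = -8 + 11469 = 11461)
o = -5164 (o = 11461 - 16625 = -5164)
I(t) = -7 (I(t) = -8 + (t/t)³ = -8 + 1³ = -8 + 1 = -7)
(-32548 + o)/(I(74) + 16057) = (-32548 - 5164)/(-7 + 16057) = -37712/16050 = -37712*1/16050 = -18856/8025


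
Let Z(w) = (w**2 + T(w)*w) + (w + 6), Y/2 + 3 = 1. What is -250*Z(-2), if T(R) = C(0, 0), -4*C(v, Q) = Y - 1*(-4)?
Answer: -2000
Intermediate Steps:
Y = -4 (Y = -6 + 2*1 = -6 + 2 = -4)
C(v, Q) = 0 (C(v, Q) = -(-4 - 1*(-4))/4 = -(-4 + 4)/4 = -1/4*0 = 0)
T(R) = 0
Z(w) = 6 + w + w**2 (Z(w) = (w**2 + 0*w) + (w + 6) = (w**2 + 0) + (6 + w) = w**2 + (6 + w) = 6 + w + w**2)
-250*Z(-2) = -250*(6 - 2 + (-2)**2) = -250*(6 - 2 + 4) = -250*8 = -2000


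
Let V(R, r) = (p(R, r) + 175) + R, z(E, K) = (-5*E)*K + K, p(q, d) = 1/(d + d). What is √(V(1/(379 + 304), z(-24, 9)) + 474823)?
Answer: √965208329755958/45078 ≈ 689.20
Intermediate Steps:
p(q, d) = 1/(2*d)
z(E, K) = K - 5*E*K (z(E, K) = -5*E*K + K = K - 5*E*K)
V(R, r) = 175 + R + 1/(2*r) (V(R, r) = (1/(2*r) + 175) + R = (175 + 1/(2*r)) + R = 175 + R + 1/(2*r))
√(V(1/(379 + 304), z(-24, 9)) + 474823) = √((175 + 1/(379 + 304) + 1/(2*((9*(1 - 5*(-24)))))) + 474823) = √((175 + 1/683 + 1/(2*((9*(1 + 120))))) + 474823) = √((175 + 1/683 + 1/(2*((9*121)))) + 474823) = √((175 + 1/683 + (½)/1089) + 474823) = √((175 + 1/683 + (½)*(1/1089)) + 474823) = √((175 + 1/683 + 1/2178) + 474823) = √(260328311/1487574 + 474823) = √(706594677713/1487574) = √965208329755958/45078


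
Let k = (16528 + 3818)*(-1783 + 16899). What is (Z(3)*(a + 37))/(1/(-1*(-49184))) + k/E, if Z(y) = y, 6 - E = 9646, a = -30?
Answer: 1206157353/1205 ≈ 1.0010e+6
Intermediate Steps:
E = -9640 (E = 6 - 1*9646 = 6 - 9646 = -9640)
k = 307550136 (k = 20346*15116 = 307550136)
(Z(3)*(a + 37))/(1/(-1*(-49184))) + k/E = (3*(-30 + 37))/(1/(-1*(-49184))) + 307550136/(-9640) = (3*7)/(1/49184) + 307550136*(-1/9640) = 21/(1/49184) - 38443767/1205 = 21*49184 - 38443767/1205 = 1032864 - 38443767/1205 = 1206157353/1205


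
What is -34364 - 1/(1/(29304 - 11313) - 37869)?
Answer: -23412233662801/681301178 ≈ -34364.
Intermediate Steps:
-34364 - 1/(1/(29304 - 11313) - 37869) = -34364 - 1/(1/17991 - 37869) = -34364 - 1/(-681301178/17991) = -34364 - 1*(-17991/681301178) = -34364 + 17991/681301178 = -23412233662801/681301178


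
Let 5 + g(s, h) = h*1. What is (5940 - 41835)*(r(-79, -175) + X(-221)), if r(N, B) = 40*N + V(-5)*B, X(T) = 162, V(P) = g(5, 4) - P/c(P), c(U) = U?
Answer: 95049960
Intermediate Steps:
g(s, h) = -5 + h (g(s, h) = -5 + h*1 = -5 + h)
V(P) = -2 (V(P) = (-5 + 4) - P/P = -1 - 1*1 = -1 - 1 = -2)
r(N, B) = -2*B + 40*N (r(N, B) = 40*N - 2*B = -2*B + 40*N)
(5940 - 41835)*(r(-79, -175) + X(-221)) = (5940 - 41835)*((-2*(-175) + 40*(-79)) + 162) = -35895*((350 - 3160) + 162) = -35895*(-2810 + 162) = -35895*(-2648) = 95049960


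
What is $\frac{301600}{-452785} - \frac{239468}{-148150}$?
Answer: $\frac{6374547838}{6708009775} \approx 0.95029$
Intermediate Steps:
$\frac{301600}{-452785} - \frac{239468}{-148150} = 301600 \left(- \frac{1}{452785}\right) - - \frac{119734}{74075} = - \frac{60320}{90557} + \frac{119734}{74075} = \frac{6374547838}{6708009775}$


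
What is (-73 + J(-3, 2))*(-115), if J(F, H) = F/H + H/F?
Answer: 51865/6 ≈ 8644.2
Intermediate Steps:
(-73 + J(-3, 2))*(-115) = (-73 + (-3/2 + 2/(-3)))*(-115) = (-73 + (-3*1/2 + 2*(-1/3)))*(-115) = (-73 + (-3/2 - 2/3))*(-115) = (-73 - 13/6)*(-115) = -451/6*(-115) = 51865/6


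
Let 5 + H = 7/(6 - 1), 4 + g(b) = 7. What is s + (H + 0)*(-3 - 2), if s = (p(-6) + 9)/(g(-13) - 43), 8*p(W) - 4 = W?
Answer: 569/32 ≈ 17.781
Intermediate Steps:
p(W) = 1/2 + W/8
g(b) = 3 (g(b) = -4 + 7 = 3)
s = -7/32 (s = ((1/2 + (1/8)*(-6)) + 9)/(3 - 43) = ((1/2 - 3/4) + 9)/(-40) = (-1/4 + 9)*(-1/40) = (35/4)*(-1/40) = -7/32 ≈ -0.21875)
H = -18/5 (H = -5 + 7/(6 - 1) = -5 + 7/5 = -18/5 ≈ -3.6000)
s + (H + 0)*(-3 - 2) = -7/32 + (-18/5 + 0)*(-3 - 2) = -7/32 - 18/5*(-5) = -7/32 + 18 = 569/32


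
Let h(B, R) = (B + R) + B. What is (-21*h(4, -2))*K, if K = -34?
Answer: 4284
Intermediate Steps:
h(B, R) = R + 2*B
(-21*h(4, -2))*K = -21*(-2 + 2*4)*(-34) = -21*(-2 + 8)*(-34) = -21*6*(-34) = -126*(-34) = 4284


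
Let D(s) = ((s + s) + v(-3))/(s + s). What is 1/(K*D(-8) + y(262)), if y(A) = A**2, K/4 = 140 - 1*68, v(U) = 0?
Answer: 1/68932 ≈ 1.4507e-5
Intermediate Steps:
K = 288 (K = 4*(140 - 1*68) = 4*(140 - 68) = 4*72 = 288)
D(s) = 1 (D(s) = ((s + s) + 0)/(s + s) = (2*s + 0)/((2*s)) = (2*s)*(1/(2*s)) = 1)
1/(K*D(-8) + y(262)) = 1/(288*1 + 262**2) = 1/(288 + 68644) = 1/68932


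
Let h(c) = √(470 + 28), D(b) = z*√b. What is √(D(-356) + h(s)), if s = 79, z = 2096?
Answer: √(√498 + 4192*I*√89) ≈ 140.66 + 140.58*I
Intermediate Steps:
D(b) = 2096*√b
h(c) = √498
√(D(-356) + h(s)) = √(2096*√(-356) + √498) = √(2096*(2*I*√89) + √498) = √(4192*I*√89 + √498) = √(√498 + 4192*I*√89)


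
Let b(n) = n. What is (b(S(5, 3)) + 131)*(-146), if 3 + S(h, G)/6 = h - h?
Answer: -16498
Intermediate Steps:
S(h, G) = -18 (S(h, G) = -18 + 6*(h - h) = -18 + 6*0 = -18 + 0 = -18)
(b(S(5, 3)) + 131)*(-146) = (-18 + 131)*(-146) = 113*(-146) = -16498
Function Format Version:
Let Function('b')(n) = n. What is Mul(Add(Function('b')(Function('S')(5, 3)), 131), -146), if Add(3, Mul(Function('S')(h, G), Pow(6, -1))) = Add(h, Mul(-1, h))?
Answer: -16498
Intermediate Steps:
Function('S')(h, G) = -18 (Function('S')(h, G) = Add(-18, Mul(6, Add(h, Mul(-1, h)))) = Add(-18, Mul(6, 0)) = Add(-18, 0) = -18)
Mul(Add(Function('b')(Function('S')(5, 3)), 131), -146) = Mul(Add(-18, 131), -146) = Mul(113, -146) = -16498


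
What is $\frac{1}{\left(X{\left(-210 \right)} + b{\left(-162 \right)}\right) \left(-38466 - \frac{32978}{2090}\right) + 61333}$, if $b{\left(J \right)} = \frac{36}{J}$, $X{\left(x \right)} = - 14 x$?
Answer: $- \frac{855}{96671896487} \approx -8.8444 \cdot 10^{-9}$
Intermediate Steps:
$\frac{1}{\left(X{\left(-210 \right)} + b{\left(-162 \right)}\right) \left(-38466 - \frac{32978}{2090}\right) + 61333} = \frac{1}{\left(\left(-14\right) \left(-210\right) + \frac{36}{-162}\right) \left(-38466 - \frac{32978}{2090}\right) + 61333} = \frac{1}{\left(2940 + 36 \left(- \frac{1}{162}\right)\right) \left(-38466 - \frac{1499}{95}\right) + 61333} = \frac{1}{\left(2940 - \frac{2}{9}\right) \left(-38466 - \frac{1499}{95}\right) + 61333} = \frac{1}{\frac{26458}{9} \left(- \frac{3655769}{95}\right) + 61333} = \frac{1}{- \frac{96724336202}{855} + 61333} = \frac{1}{- \frac{96671896487}{855}} = - \frac{855}{96671896487}$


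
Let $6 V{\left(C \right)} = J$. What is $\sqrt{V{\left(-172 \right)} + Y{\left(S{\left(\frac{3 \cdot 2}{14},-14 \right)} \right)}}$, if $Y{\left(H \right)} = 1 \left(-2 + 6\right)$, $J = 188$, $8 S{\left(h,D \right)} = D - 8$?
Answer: $\frac{\sqrt{318}}{3} \approx 5.9442$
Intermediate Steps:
$S{\left(h,D \right)} = -1 + \frac{D}{8}$ ($S{\left(h,D \right)} = \frac{D - 8}{8} = \frac{-8 + D}{8} = -1 + \frac{D}{8}$)
$V{\left(C \right)} = \frac{94}{3}$ ($V{\left(C \right)} = \frac{1}{6} \cdot 188 = \frac{94}{3}$)
$Y{\left(H \right)} = 4$ ($Y{\left(H \right)} = 1 \cdot 4 = 4$)
$\sqrt{V{\left(-172 \right)} + Y{\left(S{\left(\frac{3 \cdot 2}{14},-14 \right)} \right)}} = \sqrt{\frac{94}{3} + 4} = \sqrt{\frac{106}{3}} = \frac{\sqrt{318}}{3}$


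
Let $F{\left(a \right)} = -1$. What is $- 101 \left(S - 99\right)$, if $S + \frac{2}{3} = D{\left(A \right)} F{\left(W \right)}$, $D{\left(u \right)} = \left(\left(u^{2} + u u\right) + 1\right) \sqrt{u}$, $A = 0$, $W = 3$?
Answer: $\frac{30199}{3} \approx 10066.0$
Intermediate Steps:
$D{\left(u \right)} = \sqrt{u} \left(1 + 2 u^{2}\right)$ ($D{\left(u \right)} = \left(\left(u^{2} + u^{2}\right) + 1\right) \sqrt{u} = \left(2 u^{2} + 1\right) \sqrt{u} = \left(1 + 2 u^{2}\right) \sqrt{u} = \sqrt{u} \left(1 + 2 u^{2}\right)$)
$S = - \frac{2}{3}$ ($S = - \frac{2}{3} + \sqrt{0} \left(1 + 2 \cdot 0^{2}\right) \left(-1\right) = - \frac{2}{3} + 0 \left(1 + 2 \cdot 0\right) \left(-1\right) = - \frac{2}{3} + 0 \left(1 + 0\right) \left(-1\right) = - \frac{2}{3} + 0 \cdot 1 \left(-1\right) = - \frac{2}{3} + 0 \left(-1\right) = - \frac{2}{3} + 0 = - \frac{2}{3} \approx -0.66667$)
$- 101 \left(S - 99\right) = - 101 \left(- \frac{2}{3} - 99\right) = \left(-101\right) \left(- \frac{299}{3}\right) = \frac{30199}{3}$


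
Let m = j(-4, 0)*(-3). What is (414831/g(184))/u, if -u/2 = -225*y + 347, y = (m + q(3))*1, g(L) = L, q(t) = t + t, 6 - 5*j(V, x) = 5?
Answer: 414831/319424 ≈ 1.2987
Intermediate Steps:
j(V, x) = ⅕ (j(V, x) = 6/5 - ⅕*5 = 6/5 - 1 = ⅕)
q(t) = 2*t
m = -⅗ (m = (⅕)*(-3) = -⅗ ≈ -0.60000)
y = 27/5 (y = (-⅗ + 2*3)*1 = (-⅗ + 6)*1 = (27/5)*1 = 27/5 ≈ 5.4000)
u = 1736 (u = -2*(-225*27/5 + 347) = -2*(-1215 + 347) = -2*(-868) = 1736)
(414831/g(184))/u = (414831/184)/1736 = (414831*(1/184))*(1/1736) = (414831/184)*(1/1736) = 414831/319424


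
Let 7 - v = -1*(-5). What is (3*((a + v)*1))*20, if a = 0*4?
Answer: 120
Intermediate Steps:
v = 2 (v = 7 - (-1)*(-5) = 7 - 1*5 = 7 - 5 = 2)
a = 0
(3*((a + v)*1))*20 = (3*((0 + 2)*1))*20 = (3*(2*1))*20 = (3*2)*20 = 6*20 = 120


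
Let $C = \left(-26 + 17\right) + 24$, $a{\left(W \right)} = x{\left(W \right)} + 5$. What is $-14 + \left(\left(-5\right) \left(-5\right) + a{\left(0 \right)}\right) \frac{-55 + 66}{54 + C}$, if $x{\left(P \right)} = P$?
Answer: $- \frac{212}{23} \approx -9.2174$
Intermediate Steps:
$a{\left(W \right)} = 5 + W$ ($a{\left(W \right)} = W + 5 = 5 + W$)
$C = 15$ ($C = -9 + 24 = 15$)
$-14 + \left(\left(-5\right) \left(-5\right) + a{\left(0 \right)}\right) \frac{-55 + 66}{54 + C} = -14 + \left(\left(-5\right) \left(-5\right) + \left(5 + 0\right)\right) \frac{-55 + 66}{54 + 15} = -14 + \left(25 + 5\right) \frac{11}{69} = -14 + 30 \cdot 11 \cdot \frac{1}{69} = -14 + 30 \cdot \frac{11}{69} = -14 + \frac{110}{23} = - \frac{212}{23}$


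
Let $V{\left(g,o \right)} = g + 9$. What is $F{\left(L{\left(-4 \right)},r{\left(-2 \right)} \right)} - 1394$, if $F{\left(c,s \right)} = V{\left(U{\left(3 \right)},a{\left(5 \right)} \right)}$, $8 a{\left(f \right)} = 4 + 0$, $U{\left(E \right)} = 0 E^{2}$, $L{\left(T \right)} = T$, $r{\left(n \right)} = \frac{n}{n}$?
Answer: $-1385$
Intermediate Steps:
$r{\left(n \right)} = 1$
$U{\left(E \right)} = 0$
$a{\left(f \right)} = \frac{1}{2}$ ($a{\left(f \right)} = \frac{4 + 0}{8} = \frac{1}{8} \cdot 4 = \frac{1}{2}$)
$V{\left(g,o \right)} = 9 + g$
$F{\left(c,s \right)} = 9$ ($F{\left(c,s \right)} = 9 + 0 = 9$)
$F{\left(L{\left(-4 \right)},r{\left(-2 \right)} \right)} - 1394 = 9 - 1394 = -1385$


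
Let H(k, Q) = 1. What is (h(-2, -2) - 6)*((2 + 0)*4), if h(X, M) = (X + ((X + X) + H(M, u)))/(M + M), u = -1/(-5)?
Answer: -38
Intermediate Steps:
u = ⅕ (u = -1*(-⅕) = ⅕ ≈ 0.20000)
h(X, M) = (1 + 3*X)/(2*M) (h(X, M) = (X + ((X + X) + 1))/(M + M) = (X + (2*X + 1))/((2*M)) = (X + (1 + 2*X))*(1/(2*M)) = (1 + 3*X)*(1/(2*M)) = (1 + 3*X)/(2*M))
(h(-2, -2) - 6)*((2 + 0)*4) = ((½)*(1 + 3*(-2))/(-2) - 6)*((2 + 0)*4) = ((½)*(-½)*(1 - 6) - 6)*(2*4) = ((½)*(-½)*(-5) - 6)*8 = (5/4 - 6)*8 = -19/4*8 = -38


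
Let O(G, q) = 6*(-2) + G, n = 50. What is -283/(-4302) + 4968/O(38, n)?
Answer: 10689847/55926 ≈ 191.14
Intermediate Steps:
O(G, q) = -12 + G
-283/(-4302) + 4968/O(38, n) = -283/(-4302) + 4968/(-12 + 38) = -283*(-1/4302) + 4968/26 = 283/4302 + 4968*(1/26) = 283/4302 + 2484/13 = 10689847/55926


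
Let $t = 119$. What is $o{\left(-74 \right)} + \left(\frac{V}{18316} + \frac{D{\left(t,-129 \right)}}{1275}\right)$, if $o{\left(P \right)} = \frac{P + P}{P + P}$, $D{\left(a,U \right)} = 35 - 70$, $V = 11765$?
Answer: $\frac{7542443}{4670580} \approx 1.6149$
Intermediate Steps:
$D{\left(a,U \right)} = -35$ ($D{\left(a,U \right)} = 35 - 70 = -35$)
$o{\left(P \right)} = 1$ ($o{\left(P \right)} = \frac{2 P}{2 P} = 2 P \frac{1}{2 P} = 1$)
$o{\left(-74 \right)} + \left(\frac{V}{18316} + \frac{D{\left(t,-129 \right)}}{1275}\right) = 1 + \left(\frac{11765}{18316} - \frac{35}{1275}\right) = 1 + \left(11765 \cdot \frac{1}{18316} - \frac{7}{255}\right) = 1 + \left(\frac{11765}{18316} - \frac{7}{255}\right) = 1 + \frac{2871863}{4670580} = \frac{7542443}{4670580}$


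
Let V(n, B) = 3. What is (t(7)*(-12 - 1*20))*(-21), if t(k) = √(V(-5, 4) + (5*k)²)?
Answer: 1344*√307 ≈ 23549.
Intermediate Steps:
t(k) = √(3 + 25*k²) (t(k) = √(3 + (5*k)²) = √(3 + 25*k²))
(t(7)*(-12 - 1*20))*(-21) = (√(3 + 25*7²)*(-12 - 1*20))*(-21) = (√(3 + 25*49)*(-12 - 20))*(-21) = (√(3 + 1225)*(-32))*(-21) = (√1228*(-32))*(-21) = ((2*√307)*(-32))*(-21) = -64*√307*(-21) = 1344*√307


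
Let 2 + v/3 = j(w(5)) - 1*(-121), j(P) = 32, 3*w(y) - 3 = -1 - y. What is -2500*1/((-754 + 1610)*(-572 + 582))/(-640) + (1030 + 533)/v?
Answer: 28546239/8272384 ≈ 3.4508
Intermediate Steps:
w(y) = 2/3 - y/3 (w(y) = 1 + (-1 - y)/3 = 1 + (-1/3 - y/3) = 2/3 - y/3)
v = 453 (v = -6 + 3*(32 - 1*(-121)) = -6 + 3*(32 + 121) = -6 + 3*153 = -6 + 459 = 453)
-2500*1/((-754 + 1610)*(-572 + 582))/(-640) + (1030 + 533)/v = -2500*1/((-754 + 1610)*(-572 + 582))/(-640) + (1030 + 533)/453 = -2500/(10*856)*(-1/640) + 1563*(1/453) = -2500/8560*(-1/640) + 521/151 = -2500*1/8560*(-1/640) + 521/151 = -125/428*(-1/640) + 521/151 = 25/54784 + 521/151 = 28546239/8272384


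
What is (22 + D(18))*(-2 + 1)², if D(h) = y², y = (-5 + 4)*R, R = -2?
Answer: 26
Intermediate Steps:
y = 2 (y = (-5 + 4)*(-2) = -1*(-2) = 2)
D(h) = 4 (D(h) = 2² = 4)
(22 + D(18))*(-2 + 1)² = (22 + 4)*(-2 + 1)² = 26*(-1)² = 26*1 = 26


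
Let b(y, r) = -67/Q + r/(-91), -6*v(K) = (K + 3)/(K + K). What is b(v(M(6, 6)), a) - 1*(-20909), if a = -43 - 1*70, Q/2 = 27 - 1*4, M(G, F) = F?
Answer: 87524175/4186 ≈ 20909.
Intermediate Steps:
Q = 46 (Q = 2*(27 - 1*4) = 2*(27 - 4) = 2*23 = 46)
v(K) = -(3 + K)/(12*K) (v(K) = -(K + 3)/(6*(K + K)) = -(3 + K)/(6*(2*K)) = -(3 + K)*1/(2*K)/6 = -(3 + K)/(12*K))
a = -113 (a = -43 - 70 = -113)
b(y, r) = -67/46 - r/91 (b(y, r) = -67/46 + r/(-91) = -67*1/46 + r*(-1/91) = -67/46 - r/91)
b(v(M(6, 6)), a) - 1*(-20909) = (-67/46 - 1/91*(-113)) - 1*(-20909) = (-67/46 + 113/91) + 20909 = -899/4186 + 20909 = 87524175/4186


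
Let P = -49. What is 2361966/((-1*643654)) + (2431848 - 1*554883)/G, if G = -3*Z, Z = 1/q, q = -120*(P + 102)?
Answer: 1280602990735617/321827 ≈ 3.9792e+9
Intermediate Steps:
q = -6360 (q = -120*(-49 + 102) = -120*53 = -6360)
Z = -1/6360 (Z = 1/(-6360) = -1/6360 ≈ -0.00015723)
G = 1/2120 (G = -3*(-1/6360) = 1/2120 ≈ 0.00047170)
2361966/((-1*643654)) + (2431848 - 1*554883)/G = 2361966/((-1*643654)) + (2431848 - 1*554883)/(1/2120) = 2361966/(-643654) + (2431848 - 554883)*2120 = 2361966*(-1/643654) + 1876965*2120 = -1180983/321827 + 3979165800 = 1280602990735617/321827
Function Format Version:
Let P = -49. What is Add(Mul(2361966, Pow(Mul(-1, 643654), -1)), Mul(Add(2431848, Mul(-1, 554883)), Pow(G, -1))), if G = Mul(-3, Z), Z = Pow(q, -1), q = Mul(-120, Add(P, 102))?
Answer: Rational(1280602990735617, 321827) ≈ 3.9792e+9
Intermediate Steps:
q = -6360 (q = Mul(-120, Add(-49, 102)) = Mul(-120, 53) = -6360)
Z = Rational(-1, 6360) (Z = Pow(-6360, -1) = Rational(-1, 6360) ≈ -0.00015723)
G = Rational(1, 2120) (G = Mul(-3, Rational(-1, 6360)) = Rational(1, 2120) ≈ 0.00047170)
Add(Mul(2361966, Pow(Mul(-1, 643654), -1)), Mul(Add(2431848, Mul(-1, 554883)), Pow(G, -1))) = Add(Mul(2361966, Pow(Mul(-1, 643654), -1)), Mul(Add(2431848, Mul(-1, 554883)), Pow(Rational(1, 2120), -1))) = Add(Mul(2361966, Pow(-643654, -1)), Mul(Add(2431848, -554883), 2120)) = Add(Mul(2361966, Rational(-1, 643654)), Mul(1876965, 2120)) = Add(Rational(-1180983, 321827), 3979165800) = Rational(1280602990735617, 321827)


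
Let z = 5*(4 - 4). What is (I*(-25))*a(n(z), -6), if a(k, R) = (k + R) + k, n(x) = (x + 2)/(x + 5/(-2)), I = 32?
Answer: 6080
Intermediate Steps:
z = 0 (z = 5*0 = 0)
n(x) = (2 + x)/(-5/2 + x) (n(x) = (2 + x)/(x + 5*(-½)) = (2 + x)/(x - 5/2) = (2 + x)/(-5/2 + x))
a(k, R) = R + 2*k (a(k, R) = (R + k) + k = R + 2*k)
(I*(-25))*a(n(z), -6) = (32*(-25))*(-6 + 2*(2*(2 + 0)/(-5 + 2*0))) = -800*(-6 + 2*(2*2/(-5 + 0))) = -800*(-6 + 2*(2*2/(-5))) = -800*(-6 + 2*(2*(-⅕)*2)) = -800*(-6 + 2*(-⅘)) = -800*(-6 - 8/5) = -800*(-38/5) = 6080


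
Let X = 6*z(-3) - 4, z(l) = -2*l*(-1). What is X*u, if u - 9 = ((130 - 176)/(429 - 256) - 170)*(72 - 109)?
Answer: -43657160/173 ≈ -2.5235e+5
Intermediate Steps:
z(l) = 2*l
X = -40 (X = 6*(2*(-3)) - 4 = 6*(-6) - 4 = -36 - 4 = -40)
u = 1091429/173 (u = 9 + ((130 - 176)/(429 - 256) - 170)*(72 - 109) = 9 + (-46/173 - 170)*(-37) = 9 - 29456/173*(-37) = 9 + 1089872/173 = 1091429/173 ≈ 6308.8)
X*u = -40*1091429/173 = -43657160/173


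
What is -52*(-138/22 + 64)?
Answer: -33020/11 ≈ -3001.8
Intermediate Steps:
-52*(-138/22 + 64) = -52*(-138*1/22 + 64) = -52*(-69/11 + 64) = -52*635/11 = -33020/11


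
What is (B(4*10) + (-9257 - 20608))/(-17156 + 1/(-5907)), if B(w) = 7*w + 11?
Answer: 174693618/101340493 ≈ 1.7238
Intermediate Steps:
B(w) = 11 + 7*w
(B(4*10) + (-9257 - 20608))/(-17156 + 1/(-5907)) = ((11 + 7*(4*10)) + (-9257 - 20608))/(-17156 + 1/(-5907)) = ((11 + 7*40) - 29865)/(-17156 - 1/5907) = ((11 + 280) - 29865)/(-101340493/5907) = (291 - 29865)*(-5907/101340493) = -29574*(-5907/101340493) = 174693618/101340493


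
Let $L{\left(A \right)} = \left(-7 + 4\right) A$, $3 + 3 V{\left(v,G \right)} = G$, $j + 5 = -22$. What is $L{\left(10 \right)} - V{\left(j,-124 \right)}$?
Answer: $\frac{37}{3} \approx 12.333$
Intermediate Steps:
$j = -27$ ($j = -5 - 22 = -27$)
$V{\left(v,G \right)} = -1 + \frac{G}{3}$
$L{\left(A \right)} = - 3 A$
$L{\left(10 \right)} - V{\left(j,-124 \right)} = \left(-3\right) 10 - \left(-1 + \frac{1}{3} \left(-124\right)\right) = -30 - \left(-1 - \frac{124}{3}\right) = -30 - - \frac{127}{3} = -30 + \frac{127}{3} = \frac{37}{3}$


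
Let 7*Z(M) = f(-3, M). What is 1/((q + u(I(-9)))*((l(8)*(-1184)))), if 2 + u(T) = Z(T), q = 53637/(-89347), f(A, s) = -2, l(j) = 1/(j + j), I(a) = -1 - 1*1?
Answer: 625429/133570814 ≈ 0.0046824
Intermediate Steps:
I(a) = -2 (I(a) = -1 - 1 = -2)
l(j) = 1/(2*j)
q = -53637/89347 (q = 53637*(-1/89347) = -53637/89347 ≈ -0.60032)
Z(M) = -2/7 (Z(M) = (1/7)*(-2) = -2/7)
u(T) = -16/7 (u(T) = -2 - 2/7 = -16/7)
1/((q + u(I(-9)))*((l(8)*(-1184)))) = 1/((-53637/89347 - 16/7)*((((1/2)/8)*(-1184)))) = 1/((-1805011/625429)*((((1/2)*(1/8))*(-1184)))) = -625429/(1805011*((1/16)*(-1184))) = -625429/1805011/(-74) = -625429/1805011*(-1/74) = 625429/133570814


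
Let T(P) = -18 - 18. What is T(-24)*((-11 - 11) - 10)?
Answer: 1152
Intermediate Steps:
T(P) = -36
T(-24)*((-11 - 11) - 10) = -36*((-11 - 11) - 10) = -36*(-22 - 10) = -36*(-32) = 1152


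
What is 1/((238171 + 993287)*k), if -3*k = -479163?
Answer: 1/196689703218 ≈ 5.0841e-12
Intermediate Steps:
k = 159721 (k = -⅓*(-479163) = 159721)
1/((238171 + 993287)*k) = 1/((238171 + 993287)*159721) = (1/159721)/1231458 = (1/1231458)*(1/159721) = 1/196689703218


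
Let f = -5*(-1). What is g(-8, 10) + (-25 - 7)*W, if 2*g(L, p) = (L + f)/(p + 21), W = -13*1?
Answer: 25789/62 ≈ 415.95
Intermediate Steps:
W = -13
f = 5
g(L, p) = (5 + L)/(2*(21 + p)) (g(L, p) = ((L + 5)/(p + 21))/2 = ((5 + L)/(21 + p))/2 = (5 + L)/(2*(21 + p)))
g(-8, 10) + (-25 - 7)*W = (5 - 8)/(2*(21 + 10)) + (-25 - 7)*(-13) = (1/2)*(-3)/31 - 32*(-13) = (1/2)*(1/31)*(-3) + 416 = -3/62 + 416 = 25789/62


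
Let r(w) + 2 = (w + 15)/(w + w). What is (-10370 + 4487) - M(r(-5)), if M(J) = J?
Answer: -5880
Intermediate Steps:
r(w) = -2 + (15 + w)/(2*w) (r(w) = -2 + (w + 15)/(w + w) = -2 + (15 + w)/((2*w)) = -2 + (15 + w)*(1/(2*w)) = -2 + (15 + w)/(2*w))
(-10370 + 4487) - M(r(-5)) = (-10370 + 4487) - 3*(5 - 1*(-5))/(2*(-5)) = -5883 - 3*(-1)*(5 + 5)/(2*5) = -5883 - 3*(-1)*10/(2*5) = -5883 - 1*(-3) = -5883 + 3 = -5880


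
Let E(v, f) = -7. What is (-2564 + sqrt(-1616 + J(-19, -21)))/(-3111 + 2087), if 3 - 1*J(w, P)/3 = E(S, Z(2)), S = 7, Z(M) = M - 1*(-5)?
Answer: 641/256 - I*sqrt(1586)/1024 ≈ 2.5039 - 0.038891*I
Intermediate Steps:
Z(M) = 5 + M (Z(M) = M + 5 = 5 + M)
J(w, P) = 30 (J(w, P) = 9 - 3*(-7) = 9 + 21 = 30)
(-2564 + sqrt(-1616 + J(-19, -21)))/(-3111 + 2087) = (-2564 + sqrt(-1616 + 30))/(-3111 + 2087) = (-2564 + sqrt(-1586))/(-1024) = (-2564 + I*sqrt(1586))*(-1/1024) = 641/256 - I*sqrt(1586)/1024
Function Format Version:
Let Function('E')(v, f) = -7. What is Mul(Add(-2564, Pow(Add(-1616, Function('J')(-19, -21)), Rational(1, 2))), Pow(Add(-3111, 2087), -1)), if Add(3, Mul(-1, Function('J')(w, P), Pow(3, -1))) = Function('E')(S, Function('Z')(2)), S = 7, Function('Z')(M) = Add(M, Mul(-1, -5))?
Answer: Add(Rational(641, 256), Mul(Rational(-1, 1024), I, Pow(1586, Rational(1, 2)))) ≈ Add(2.5039, Mul(-0.038891, I))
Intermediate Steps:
Function('Z')(M) = Add(5, M) (Function('Z')(M) = Add(M, 5) = Add(5, M))
Function('J')(w, P) = 30 (Function('J')(w, P) = Add(9, Mul(-3, -7)) = Add(9, 21) = 30)
Mul(Add(-2564, Pow(Add(-1616, Function('J')(-19, -21)), Rational(1, 2))), Pow(Add(-3111, 2087), -1)) = Mul(Add(-2564, Pow(Add(-1616, 30), Rational(1, 2))), Pow(Add(-3111, 2087), -1)) = Mul(Add(-2564, Pow(-1586, Rational(1, 2))), Pow(-1024, -1)) = Mul(Add(-2564, Mul(I, Pow(1586, Rational(1, 2)))), Rational(-1, 1024)) = Add(Rational(641, 256), Mul(Rational(-1, 1024), I, Pow(1586, Rational(1, 2))))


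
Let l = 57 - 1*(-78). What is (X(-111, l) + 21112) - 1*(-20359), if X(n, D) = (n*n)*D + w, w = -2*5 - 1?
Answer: 1704795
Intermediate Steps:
w = -11 (w = -10 - 1 = -11)
l = 135 (l = 57 + 78 = 135)
X(n, D) = -11 + D*n**2 (X(n, D) = (n*n)*D - 11 = n**2*D - 11 = D*n**2 - 11 = -11 + D*n**2)
(X(-111, l) + 21112) - 1*(-20359) = ((-11 + 135*(-111)**2) + 21112) - 1*(-20359) = ((-11 + 135*12321) + 21112) + 20359 = ((-11 + 1663335) + 21112) + 20359 = (1663324 + 21112) + 20359 = 1684436 + 20359 = 1704795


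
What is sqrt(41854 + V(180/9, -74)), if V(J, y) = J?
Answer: sqrt(41874) ≈ 204.63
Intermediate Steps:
sqrt(41854 + V(180/9, -74)) = sqrt(41854 + 180/9) = sqrt(41854 + 180*(1/9)) = sqrt(41854 + 20) = sqrt(41874)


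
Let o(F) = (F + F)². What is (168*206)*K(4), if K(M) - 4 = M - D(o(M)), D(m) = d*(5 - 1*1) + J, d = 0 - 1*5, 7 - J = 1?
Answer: 761376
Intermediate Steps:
J = 6 (J = 7 - 1*1 = 7 - 1 = 6)
d = -5 (d = 0 - 5 = -5)
o(F) = 4*F² (o(F) = (2*F)² = 4*F²)
D(m) = -14 (D(m) = -5*(5 - 1*1) + 6 = -5*(5 - 1) + 6 = -5*4 + 6 = -20 + 6 = -14)
K(M) = 18 + M (K(M) = 4 + (M - 1*(-14)) = 4 + (M + 14) = 4 + (14 + M) = 18 + M)
(168*206)*K(4) = (168*206)*(18 + 4) = 34608*22 = 761376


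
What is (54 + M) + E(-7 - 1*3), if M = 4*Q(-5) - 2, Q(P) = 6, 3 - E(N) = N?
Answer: 89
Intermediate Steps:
E(N) = 3 - N
M = 22 (M = 4*6 - 2 = 24 - 2 = 22)
(54 + M) + E(-7 - 1*3) = (54 + 22) + (3 - (-7 - 1*3)) = 76 + (3 - (-7 - 3)) = 76 + (3 - 1*(-10)) = 76 + (3 + 10) = 76 + 13 = 89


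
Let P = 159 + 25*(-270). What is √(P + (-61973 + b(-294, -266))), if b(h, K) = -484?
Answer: 6*I*√1918 ≈ 262.77*I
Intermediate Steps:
P = -6591 (P = 159 - 6750 = -6591)
√(P + (-61973 + b(-294, -266))) = √(-6591 + (-61973 - 484)) = √(-6591 - 62457) = √(-69048) = 6*I*√1918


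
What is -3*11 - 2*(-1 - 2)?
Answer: -27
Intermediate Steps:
-3*11 - 2*(-1 - 2) = -33 - 2*(-3) = -33 + 6 = -27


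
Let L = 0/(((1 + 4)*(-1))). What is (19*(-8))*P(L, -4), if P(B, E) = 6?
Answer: -912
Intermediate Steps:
L = 0 (L = 0/((5*(-1))) = 0/(-5) = 0*(-⅕) = 0)
(19*(-8))*P(L, -4) = (19*(-8))*6 = -152*6 = -912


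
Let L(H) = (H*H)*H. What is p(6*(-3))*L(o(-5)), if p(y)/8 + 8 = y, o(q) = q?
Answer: 26000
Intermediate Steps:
L(H) = H**3 (L(H) = H**2*H = H**3)
p(y) = -64 + 8*y
p(6*(-3))*L(o(-5)) = (-64 + 8*(6*(-3)))*(-5)**3 = (-64 + 8*(-18))*(-125) = (-64 - 144)*(-125) = -208*(-125) = 26000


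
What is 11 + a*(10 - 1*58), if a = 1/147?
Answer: 523/49 ≈ 10.673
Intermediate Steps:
a = 1/147 ≈ 0.0068027
11 + a*(10 - 1*58) = 11 + (10 - 1*58)/147 = 11 + (10 - 58)/147 = 11 + (1/147)*(-48) = 11 - 16/49 = 523/49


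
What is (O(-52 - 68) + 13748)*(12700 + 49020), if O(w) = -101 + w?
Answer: 834886440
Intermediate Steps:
(O(-52 - 68) + 13748)*(12700 + 49020) = ((-101 + (-52 - 68)) + 13748)*(12700 + 49020) = ((-101 - 120) + 13748)*61720 = (-221 + 13748)*61720 = 13527*61720 = 834886440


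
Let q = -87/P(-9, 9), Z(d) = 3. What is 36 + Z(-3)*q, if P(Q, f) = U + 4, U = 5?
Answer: 7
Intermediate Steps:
P(Q, f) = 9 (P(Q, f) = 5 + 4 = 9)
q = -29/3 (q = -87/9 = -87*1/9 = -29/3 ≈ -9.6667)
36 + Z(-3)*q = 36 + 3*(-29/3) = 36 - 29 = 7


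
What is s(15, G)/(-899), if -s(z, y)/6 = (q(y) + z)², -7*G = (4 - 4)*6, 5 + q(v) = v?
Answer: 600/899 ≈ 0.66741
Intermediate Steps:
q(v) = -5 + v
G = 0 (G = -(4 - 4)*6/7 = -0*6 = -⅐*0 = 0)
s(z, y) = -6*(-5 + y + z)² (s(z, y) = -6*((-5 + y) + z)² = -6*(-5 + y + z)²)
s(15, G)/(-899) = -6*(-5 + 0 + 15)²/(-899) = -6*10²*(-1/899) = -6*100*(-1/899) = -600*(-1/899) = 600/899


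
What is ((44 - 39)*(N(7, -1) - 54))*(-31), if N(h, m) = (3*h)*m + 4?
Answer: 11005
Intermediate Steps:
N(h, m) = 4 + 3*h*m (N(h, m) = 3*h*m + 4 = 4 + 3*h*m)
((44 - 39)*(N(7, -1) - 54))*(-31) = ((44 - 39)*((4 + 3*7*(-1)) - 54))*(-31) = (5*((4 - 21) - 54))*(-31) = (5*(-17 - 54))*(-31) = (5*(-71))*(-31) = -355*(-31) = 11005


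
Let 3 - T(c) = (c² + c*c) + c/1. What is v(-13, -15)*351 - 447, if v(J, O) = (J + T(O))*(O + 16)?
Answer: -156642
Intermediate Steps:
T(c) = 3 - c - 2*c² (T(c) = 3 - ((c² + c*c) + c/1) = 3 - ((c² + c²) + c*1) = 3 - (2*c² + c) = 3 - (c + 2*c²) = 3 + (-c - 2*c²) = 3 - c - 2*c²)
v(J, O) = (16 + O)*(3 + J - O - 2*O²) (v(J, O) = (J + (3 - O - 2*O²))*(O + 16) = (3 + J - O - 2*O²)*(16 + O) = (16 + O)*(3 + J - O - 2*O²))
v(-13, -15)*351 - 447 = (48 - 33*(-15)² - 13*(-15) - 2*(-15)³ + 16*(-13) - 13*(-15))*351 - 447 = (48 - 33*225 + 195 - 2*(-3375) - 208 + 195)*351 - 447 = (48 - 7425 + 195 + 6750 - 208 + 195)*351 - 447 = -445*351 - 447 = -156195 - 447 = -156642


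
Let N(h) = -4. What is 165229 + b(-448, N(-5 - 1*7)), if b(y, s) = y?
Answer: 164781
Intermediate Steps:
165229 + b(-448, N(-5 - 1*7)) = 165229 - 448 = 164781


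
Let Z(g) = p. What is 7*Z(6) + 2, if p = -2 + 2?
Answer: 2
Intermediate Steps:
p = 0
Z(g) = 0
7*Z(6) + 2 = 7*0 + 2 = 0 + 2 = 2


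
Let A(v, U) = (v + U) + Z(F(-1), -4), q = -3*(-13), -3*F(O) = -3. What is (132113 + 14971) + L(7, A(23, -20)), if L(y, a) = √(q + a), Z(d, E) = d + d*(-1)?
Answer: 147084 + √42 ≈ 1.4709e+5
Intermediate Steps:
F(O) = 1 (F(O) = -⅓*(-3) = 1)
Z(d, E) = 0 (Z(d, E) = d - d = 0)
q = 39
A(v, U) = U + v (A(v, U) = (v + U) + 0 = (U + v) + 0 = U + v)
L(y, a) = √(39 + a)
(132113 + 14971) + L(7, A(23, -20)) = (132113 + 14971) + √(39 + (-20 + 23)) = 147084 + √(39 + 3) = 147084 + √42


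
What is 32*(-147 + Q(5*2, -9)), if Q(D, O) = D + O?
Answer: -4672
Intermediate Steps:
32*(-147 + Q(5*2, -9)) = 32*(-147 + (5*2 - 9)) = 32*(-147 + (10 - 9)) = 32*(-147 + 1) = 32*(-146) = -4672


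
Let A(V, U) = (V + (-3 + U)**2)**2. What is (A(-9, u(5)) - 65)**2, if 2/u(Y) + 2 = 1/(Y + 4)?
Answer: 582573460225/6975757441 ≈ 83.514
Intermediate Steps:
u(Y) = 2/(-2 + 1/(4 + Y)) (u(Y) = 2/(-2 + 1/(Y + 4)) = 2/(-2 + 1/(4 + Y)))
(A(-9, u(5)) - 65)**2 = ((-9 + (-3 + 2*(-4 - 1*5)/(7 + 2*5))**2)**2 - 65)**2 = ((-9 + (-3 + 2*(-4 - 5)/(7 + 10))**2)**2 - 65)**2 = ((-9 + (-3 + 2*(-9)/17)**2)**2 - 65)**2 = ((-9 + (-3 + 2*(1/17)*(-9))**2)**2 - 65)**2 = ((-9 + (-3 - 18/17)**2)**2 - 65)**2 = ((-9 + (-69/17)**2)**2 - 65)**2 = ((-9 + 4761/289)**2 - 65)**2 = ((2160/289)**2 - 65)**2 = (4665600/83521 - 65)**2 = (-763265/83521)**2 = 582573460225/6975757441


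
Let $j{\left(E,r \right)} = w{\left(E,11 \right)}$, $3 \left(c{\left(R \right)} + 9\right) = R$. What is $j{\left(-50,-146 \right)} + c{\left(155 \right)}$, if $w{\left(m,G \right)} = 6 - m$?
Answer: $\frac{296}{3} \approx 98.667$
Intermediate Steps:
$c{\left(R \right)} = -9 + \frac{R}{3}$
$j{\left(E,r \right)} = 6 - E$
$j{\left(-50,-146 \right)} + c{\left(155 \right)} = \left(6 - -50\right) + \left(-9 + \frac{1}{3} \cdot 155\right) = \left(6 + 50\right) + \left(-9 + \frac{155}{3}\right) = 56 + \frac{128}{3} = \frac{296}{3}$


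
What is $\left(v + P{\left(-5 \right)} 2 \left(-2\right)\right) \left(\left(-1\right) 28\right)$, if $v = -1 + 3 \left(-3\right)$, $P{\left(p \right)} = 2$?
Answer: $504$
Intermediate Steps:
$v = -10$ ($v = -1 - 9 = -10$)
$\left(v + P{\left(-5 \right)} 2 \left(-2\right)\right) \left(\left(-1\right) 28\right) = \left(-10 + 2 \cdot 2 \left(-2\right)\right) \left(\left(-1\right) 28\right) = \left(-10 + 4 \left(-2\right)\right) \left(-28\right) = \left(-10 - 8\right) \left(-28\right) = \left(-18\right) \left(-28\right) = 504$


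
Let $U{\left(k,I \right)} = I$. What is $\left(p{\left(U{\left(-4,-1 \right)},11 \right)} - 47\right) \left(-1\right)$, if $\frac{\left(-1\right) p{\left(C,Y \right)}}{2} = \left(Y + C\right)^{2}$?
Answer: $247$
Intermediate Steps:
$p{\left(C,Y \right)} = - 2 \left(C + Y\right)^{2}$ ($p{\left(C,Y \right)} = - 2 \left(Y + C\right)^{2} = - 2 \left(C + Y\right)^{2}$)
$\left(p{\left(U{\left(-4,-1 \right)},11 \right)} - 47\right) \left(-1\right) = \left(- 2 \left(-1 + 11\right)^{2} - 47\right) \left(-1\right) = \left(- 2 \cdot 10^{2} - 47\right) \left(-1\right) = \left(\left(-2\right) 100 - 47\right) \left(-1\right) = \left(-200 - 47\right) \left(-1\right) = \left(-247\right) \left(-1\right) = 247$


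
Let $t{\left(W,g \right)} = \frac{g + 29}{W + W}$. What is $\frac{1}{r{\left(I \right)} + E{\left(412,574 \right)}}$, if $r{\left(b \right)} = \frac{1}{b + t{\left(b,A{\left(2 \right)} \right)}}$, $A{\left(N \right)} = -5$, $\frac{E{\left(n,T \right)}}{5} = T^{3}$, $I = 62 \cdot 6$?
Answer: $\frac{11533}{10905560051991} \approx 1.0575 \cdot 10^{-9}$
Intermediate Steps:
$I = 372$
$E{\left(n,T \right)} = 5 T^{3}$
$t{\left(W,g \right)} = \frac{29 + g}{2 W}$
$r{\left(b \right)} = \frac{1}{b + \frac{12}{b}}$ ($r{\left(b \right)} = \frac{1}{b + \frac{29 - 5}{2 b}} = \frac{1}{b + \frac{1}{2} \frac{1}{b} 24} = \frac{1}{b + \frac{12}{b}}$)
$\frac{1}{r{\left(I \right)} + E{\left(412,574 \right)}} = \frac{1}{\frac{372}{12 + 372^{2}} + 5 \cdot 574^{3}} = \frac{1}{\frac{372}{12 + 138384} + 5 \cdot 189119224} = \frac{1}{\frac{372}{138396} + 945596120} = \frac{1}{372 \cdot \frac{1}{138396} + 945596120} = \frac{1}{\frac{31}{11533} + 945596120} = \frac{1}{\frac{10905560051991}{11533}} = \frac{11533}{10905560051991}$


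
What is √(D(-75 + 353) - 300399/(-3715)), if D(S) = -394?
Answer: I*√4321700365/3715 ≈ 17.696*I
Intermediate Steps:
√(D(-75 + 353) - 300399/(-3715)) = √(-394 - 300399/(-3715)) = √(-394 - 300399*(-1/3715)) = √(-394 + 300399/3715) = √(-1163311/3715) = I*√4321700365/3715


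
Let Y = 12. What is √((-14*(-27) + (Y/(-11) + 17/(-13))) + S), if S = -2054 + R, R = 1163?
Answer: I*√10539386/143 ≈ 22.702*I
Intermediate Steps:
S = -891 (S = -2054 + 1163 = -891)
√((-14*(-27) + (Y/(-11) + 17/(-13))) + S) = √((-14*(-27) + (12/(-11) + 17/(-13))) - 891) = √((378 + (12*(-1/11) + 17*(-1/13))) - 891) = √((378 + (-12/11 - 17/13)) - 891) = √((378 - 343/143) - 891) = √(53711/143 - 891) = √(-73702/143) = I*√10539386/143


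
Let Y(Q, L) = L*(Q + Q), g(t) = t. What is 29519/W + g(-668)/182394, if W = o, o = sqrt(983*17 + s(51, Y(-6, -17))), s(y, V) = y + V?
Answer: -334/91197 + 29519*sqrt(16966)/16966 ≈ 226.62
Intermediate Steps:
Y(Q, L) = 2*L*Q (Y(Q, L) = L*(2*Q) = 2*L*Q)
s(y, V) = V + y
o = sqrt(16966) (o = sqrt(983*17 + (2*(-17)*(-6) + 51)) = sqrt(16711 + (204 + 51)) = sqrt(16711 + 255) = sqrt(16966) ≈ 130.25)
W = sqrt(16966) ≈ 130.25
29519/W + g(-668)/182394 = 29519/(sqrt(16966)) - 668/182394 = 29519*(sqrt(16966)/16966) - 668*1/182394 = 29519*sqrt(16966)/16966 - 334/91197 = -334/91197 + 29519*sqrt(16966)/16966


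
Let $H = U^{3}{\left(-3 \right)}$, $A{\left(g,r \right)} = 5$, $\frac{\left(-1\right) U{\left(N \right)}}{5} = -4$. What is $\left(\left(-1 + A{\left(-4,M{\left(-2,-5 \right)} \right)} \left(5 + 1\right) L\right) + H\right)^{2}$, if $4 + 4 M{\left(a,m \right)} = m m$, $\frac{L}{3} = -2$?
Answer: $61136761$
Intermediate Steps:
$L = -6$ ($L = 3 \left(-2\right) = -6$)
$U{\left(N \right)} = 20$ ($U{\left(N \right)} = \left(-5\right) \left(-4\right) = 20$)
$M{\left(a,m \right)} = -1 + \frac{m^{2}}{4}$ ($M{\left(a,m \right)} = -1 + \frac{m m}{4} = -1 + \frac{m^{2}}{4}$)
$H = 8000$ ($H = 20^{3} = 8000$)
$\left(\left(-1 + A{\left(-4,M{\left(-2,-5 \right)} \right)} \left(5 + 1\right) L\right) + H\right)^{2} = \left(\left(-1 + 5 \left(5 + 1\right) \left(-6\right)\right) + 8000\right)^{2} = \left(\left(-1 + 5 \cdot 6 \left(-6\right)\right) + 8000\right)^{2} = \left(\left(-1 + 5 \left(-36\right)\right) + 8000\right)^{2} = \left(\left(-1 - 180\right) + 8000\right)^{2} = \left(-181 + 8000\right)^{2} = 7819^{2} = 61136761$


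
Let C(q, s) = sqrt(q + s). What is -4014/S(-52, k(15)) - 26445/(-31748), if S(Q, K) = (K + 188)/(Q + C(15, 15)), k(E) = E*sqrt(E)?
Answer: 1246664370477/1014951812 - 3130920*sqrt(15)/31969 - 754632*sqrt(30)/31969 + 903150*sqrt(2)/31969 ≈ 759.66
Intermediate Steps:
k(E) = E**(3/2)
S(Q, K) = (188 + K)/(Q + sqrt(30)) (S(Q, K) = (K + 188)/(Q + sqrt(15 + 15)) = (188 + K)/(Q + sqrt(30)))
-4014/S(-52, k(15)) - 26445/(-31748) = -4014*(-52 + sqrt(30))/(188 + 15**(3/2)) - 26445/(-31748) = -4014*(-52 + sqrt(30))/(188 + 15*sqrt(15)) - 26445*(-1/31748) = -4014*(-52 + sqrt(30))/(188 + 15*sqrt(15)) + 26445/31748 = 26445/31748 - 4014*(-52 + sqrt(30))/(188 + 15*sqrt(15))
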